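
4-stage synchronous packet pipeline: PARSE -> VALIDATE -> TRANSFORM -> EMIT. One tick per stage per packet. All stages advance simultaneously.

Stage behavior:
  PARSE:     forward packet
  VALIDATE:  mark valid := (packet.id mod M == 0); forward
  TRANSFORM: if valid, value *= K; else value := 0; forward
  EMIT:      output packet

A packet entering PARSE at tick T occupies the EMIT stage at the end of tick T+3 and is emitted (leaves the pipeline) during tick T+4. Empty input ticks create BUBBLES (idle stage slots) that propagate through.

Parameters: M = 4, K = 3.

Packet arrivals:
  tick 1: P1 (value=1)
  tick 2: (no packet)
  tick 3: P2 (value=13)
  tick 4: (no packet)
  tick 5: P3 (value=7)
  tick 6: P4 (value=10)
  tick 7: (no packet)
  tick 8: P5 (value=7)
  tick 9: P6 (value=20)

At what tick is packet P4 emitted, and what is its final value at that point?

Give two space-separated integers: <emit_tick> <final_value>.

Tick 1: [PARSE:P1(v=1,ok=F), VALIDATE:-, TRANSFORM:-, EMIT:-] out:-; in:P1
Tick 2: [PARSE:-, VALIDATE:P1(v=1,ok=F), TRANSFORM:-, EMIT:-] out:-; in:-
Tick 3: [PARSE:P2(v=13,ok=F), VALIDATE:-, TRANSFORM:P1(v=0,ok=F), EMIT:-] out:-; in:P2
Tick 4: [PARSE:-, VALIDATE:P2(v=13,ok=F), TRANSFORM:-, EMIT:P1(v=0,ok=F)] out:-; in:-
Tick 5: [PARSE:P3(v=7,ok=F), VALIDATE:-, TRANSFORM:P2(v=0,ok=F), EMIT:-] out:P1(v=0); in:P3
Tick 6: [PARSE:P4(v=10,ok=F), VALIDATE:P3(v=7,ok=F), TRANSFORM:-, EMIT:P2(v=0,ok=F)] out:-; in:P4
Tick 7: [PARSE:-, VALIDATE:P4(v=10,ok=T), TRANSFORM:P3(v=0,ok=F), EMIT:-] out:P2(v=0); in:-
Tick 8: [PARSE:P5(v=7,ok=F), VALIDATE:-, TRANSFORM:P4(v=30,ok=T), EMIT:P3(v=0,ok=F)] out:-; in:P5
Tick 9: [PARSE:P6(v=20,ok=F), VALIDATE:P5(v=7,ok=F), TRANSFORM:-, EMIT:P4(v=30,ok=T)] out:P3(v=0); in:P6
Tick 10: [PARSE:-, VALIDATE:P6(v=20,ok=F), TRANSFORM:P5(v=0,ok=F), EMIT:-] out:P4(v=30); in:-
Tick 11: [PARSE:-, VALIDATE:-, TRANSFORM:P6(v=0,ok=F), EMIT:P5(v=0,ok=F)] out:-; in:-
Tick 12: [PARSE:-, VALIDATE:-, TRANSFORM:-, EMIT:P6(v=0,ok=F)] out:P5(v=0); in:-
Tick 13: [PARSE:-, VALIDATE:-, TRANSFORM:-, EMIT:-] out:P6(v=0); in:-
P4: arrives tick 6, valid=True (id=4, id%4=0), emit tick 10, final value 30

Answer: 10 30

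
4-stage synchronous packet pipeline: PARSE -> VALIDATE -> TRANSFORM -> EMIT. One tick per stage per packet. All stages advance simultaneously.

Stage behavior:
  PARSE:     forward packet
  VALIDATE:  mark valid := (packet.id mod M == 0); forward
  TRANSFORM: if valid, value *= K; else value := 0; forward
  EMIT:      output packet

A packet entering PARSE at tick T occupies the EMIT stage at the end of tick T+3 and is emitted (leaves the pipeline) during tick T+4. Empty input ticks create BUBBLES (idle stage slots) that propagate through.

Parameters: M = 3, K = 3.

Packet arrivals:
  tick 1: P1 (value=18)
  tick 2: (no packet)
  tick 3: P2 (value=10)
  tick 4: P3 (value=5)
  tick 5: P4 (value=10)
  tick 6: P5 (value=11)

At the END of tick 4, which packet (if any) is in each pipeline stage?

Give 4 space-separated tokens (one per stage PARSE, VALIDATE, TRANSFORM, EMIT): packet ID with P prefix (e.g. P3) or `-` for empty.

Answer: P3 P2 - P1

Derivation:
Tick 1: [PARSE:P1(v=18,ok=F), VALIDATE:-, TRANSFORM:-, EMIT:-] out:-; in:P1
Tick 2: [PARSE:-, VALIDATE:P1(v=18,ok=F), TRANSFORM:-, EMIT:-] out:-; in:-
Tick 3: [PARSE:P2(v=10,ok=F), VALIDATE:-, TRANSFORM:P1(v=0,ok=F), EMIT:-] out:-; in:P2
Tick 4: [PARSE:P3(v=5,ok=F), VALIDATE:P2(v=10,ok=F), TRANSFORM:-, EMIT:P1(v=0,ok=F)] out:-; in:P3
At end of tick 4: ['P3', 'P2', '-', 'P1']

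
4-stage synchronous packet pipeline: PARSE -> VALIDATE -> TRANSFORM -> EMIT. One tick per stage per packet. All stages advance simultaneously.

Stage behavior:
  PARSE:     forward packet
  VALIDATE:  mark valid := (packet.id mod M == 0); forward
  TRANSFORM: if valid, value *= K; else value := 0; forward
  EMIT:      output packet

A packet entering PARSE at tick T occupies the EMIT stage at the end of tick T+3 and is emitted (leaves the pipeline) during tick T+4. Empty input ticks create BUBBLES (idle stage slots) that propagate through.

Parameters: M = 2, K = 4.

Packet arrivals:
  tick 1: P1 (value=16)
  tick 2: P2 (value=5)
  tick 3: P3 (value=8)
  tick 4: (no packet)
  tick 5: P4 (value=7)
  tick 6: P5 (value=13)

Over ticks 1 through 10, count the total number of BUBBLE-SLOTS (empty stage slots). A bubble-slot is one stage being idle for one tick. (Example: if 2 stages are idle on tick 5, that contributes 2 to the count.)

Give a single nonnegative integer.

Answer: 20

Derivation:
Tick 1: [PARSE:P1(v=16,ok=F), VALIDATE:-, TRANSFORM:-, EMIT:-] out:-; bubbles=3
Tick 2: [PARSE:P2(v=5,ok=F), VALIDATE:P1(v=16,ok=F), TRANSFORM:-, EMIT:-] out:-; bubbles=2
Tick 3: [PARSE:P3(v=8,ok=F), VALIDATE:P2(v=5,ok=T), TRANSFORM:P1(v=0,ok=F), EMIT:-] out:-; bubbles=1
Tick 4: [PARSE:-, VALIDATE:P3(v=8,ok=F), TRANSFORM:P2(v=20,ok=T), EMIT:P1(v=0,ok=F)] out:-; bubbles=1
Tick 5: [PARSE:P4(v=7,ok=F), VALIDATE:-, TRANSFORM:P3(v=0,ok=F), EMIT:P2(v=20,ok=T)] out:P1(v=0); bubbles=1
Tick 6: [PARSE:P5(v=13,ok=F), VALIDATE:P4(v=7,ok=T), TRANSFORM:-, EMIT:P3(v=0,ok=F)] out:P2(v=20); bubbles=1
Tick 7: [PARSE:-, VALIDATE:P5(v=13,ok=F), TRANSFORM:P4(v=28,ok=T), EMIT:-] out:P3(v=0); bubbles=2
Tick 8: [PARSE:-, VALIDATE:-, TRANSFORM:P5(v=0,ok=F), EMIT:P4(v=28,ok=T)] out:-; bubbles=2
Tick 9: [PARSE:-, VALIDATE:-, TRANSFORM:-, EMIT:P5(v=0,ok=F)] out:P4(v=28); bubbles=3
Tick 10: [PARSE:-, VALIDATE:-, TRANSFORM:-, EMIT:-] out:P5(v=0); bubbles=4
Total bubble-slots: 20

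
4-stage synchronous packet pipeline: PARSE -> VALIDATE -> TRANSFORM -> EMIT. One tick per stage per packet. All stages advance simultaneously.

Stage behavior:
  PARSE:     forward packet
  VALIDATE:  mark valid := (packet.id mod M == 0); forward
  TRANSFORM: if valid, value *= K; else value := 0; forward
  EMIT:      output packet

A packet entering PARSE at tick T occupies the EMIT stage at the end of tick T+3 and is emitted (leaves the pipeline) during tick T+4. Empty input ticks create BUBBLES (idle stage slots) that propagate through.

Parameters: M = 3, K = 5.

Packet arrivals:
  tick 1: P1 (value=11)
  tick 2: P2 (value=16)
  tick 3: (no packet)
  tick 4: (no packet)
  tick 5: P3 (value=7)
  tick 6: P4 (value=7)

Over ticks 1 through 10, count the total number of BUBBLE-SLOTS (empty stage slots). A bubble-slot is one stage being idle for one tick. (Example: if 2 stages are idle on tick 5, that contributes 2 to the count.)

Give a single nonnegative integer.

Tick 1: [PARSE:P1(v=11,ok=F), VALIDATE:-, TRANSFORM:-, EMIT:-] out:-; bubbles=3
Tick 2: [PARSE:P2(v=16,ok=F), VALIDATE:P1(v=11,ok=F), TRANSFORM:-, EMIT:-] out:-; bubbles=2
Tick 3: [PARSE:-, VALIDATE:P2(v=16,ok=F), TRANSFORM:P1(v=0,ok=F), EMIT:-] out:-; bubbles=2
Tick 4: [PARSE:-, VALIDATE:-, TRANSFORM:P2(v=0,ok=F), EMIT:P1(v=0,ok=F)] out:-; bubbles=2
Tick 5: [PARSE:P3(v=7,ok=F), VALIDATE:-, TRANSFORM:-, EMIT:P2(v=0,ok=F)] out:P1(v=0); bubbles=2
Tick 6: [PARSE:P4(v=7,ok=F), VALIDATE:P3(v=7,ok=T), TRANSFORM:-, EMIT:-] out:P2(v=0); bubbles=2
Tick 7: [PARSE:-, VALIDATE:P4(v=7,ok=F), TRANSFORM:P3(v=35,ok=T), EMIT:-] out:-; bubbles=2
Tick 8: [PARSE:-, VALIDATE:-, TRANSFORM:P4(v=0,ok=F), EMIT:P3(v=35,ok=T)] out:-; bubbles=2
Tick 9: [PARSE:-, VALIDATE:-, TRANSFORM:-, EMIT:P4(v=0,ok=F)] out:P3(v=35); bubbles=3
Tick 10: [PARSE:-, VALIDATE:-, TRANSFORM:-, EMIT:-] out:P4(v=0); bubbles=4
Total bubble-slots: 24

Answer: 24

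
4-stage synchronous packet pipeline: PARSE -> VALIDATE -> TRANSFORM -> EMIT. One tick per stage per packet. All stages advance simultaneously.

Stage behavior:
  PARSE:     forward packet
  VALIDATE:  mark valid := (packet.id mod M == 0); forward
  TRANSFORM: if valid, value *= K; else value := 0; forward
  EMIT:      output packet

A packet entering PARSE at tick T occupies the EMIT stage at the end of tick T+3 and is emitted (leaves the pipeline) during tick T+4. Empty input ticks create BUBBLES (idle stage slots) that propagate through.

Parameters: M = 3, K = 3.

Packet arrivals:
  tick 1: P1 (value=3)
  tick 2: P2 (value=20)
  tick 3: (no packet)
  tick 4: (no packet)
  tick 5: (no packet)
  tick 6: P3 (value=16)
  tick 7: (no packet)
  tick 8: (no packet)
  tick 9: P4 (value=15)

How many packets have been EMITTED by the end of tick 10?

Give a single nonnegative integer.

Tick 1: [PARSE:P1(v=3,ok=F), VALIDATE:-, TRANSFORM:-, EMIT:-] out:-; in:P1
Tick 2: [PARSE:P2(v=20,ok=F), VALIDATE:P1(v=3,ok=F), TRANSFORM:-, EMIT:-] out:-; in:P2
Tick 3: [PARSE:-, VALIDATE:P2(v=20,ok=F), TRANSFORM:P1(v=0,ok=F), EMIT:-] out:-; in:-
Tick 4: [PARSE:-, VALIDATE:-, TRANSFORM:P2(v=0,ok=F), EMIT:P1(v=0,ok=F)] out:-; in:-
Tick 5: [PARSE:-, VALIDATE:-, TRANSFORM:-, EMIT:P2(v=0,ok=F)] out:P1(v=0); in:-
Tick 6: [PARSE:P3(v=16,ok=F), VALIDATE:-, TRANSFORM:-, EMIT:-] out:P2(v=0); in:P3
Tick 7: [PARSE:-, VALIDATE:P3(v=16,ok=T), TRANSFORM:-, EMIT:-] out:-; in:-
Tick 8: [PARSE:-, VALIDATE:-, TRANSFORM:P3(v=48,ok=T), EMIT:-] out:-; in:-
Tick 9: [PARSE:P4(v=15,ok=F), VALIDATE:-, TRANSFORM:-, EMIT:P3(v=48,ok=T)] out:-; in:P4
Tick 10: [PARSE:-, VALIDATE:P4(v=15,ok=F), TRANSFORM:-, EMIT:-] out:P3(v=48); in:-
Emitted by tick 10: ['P1', 'P2', 'P3']

Answer: 3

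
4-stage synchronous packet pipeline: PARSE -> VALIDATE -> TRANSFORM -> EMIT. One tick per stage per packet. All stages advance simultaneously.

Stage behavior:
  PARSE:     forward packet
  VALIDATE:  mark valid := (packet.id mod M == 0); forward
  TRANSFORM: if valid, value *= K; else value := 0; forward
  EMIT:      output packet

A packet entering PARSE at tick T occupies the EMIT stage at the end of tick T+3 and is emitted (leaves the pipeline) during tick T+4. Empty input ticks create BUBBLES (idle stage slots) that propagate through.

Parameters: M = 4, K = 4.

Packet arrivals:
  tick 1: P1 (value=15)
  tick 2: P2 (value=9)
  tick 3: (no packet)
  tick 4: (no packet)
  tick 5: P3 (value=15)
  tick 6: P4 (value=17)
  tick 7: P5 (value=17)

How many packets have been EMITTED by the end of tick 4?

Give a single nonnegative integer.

Tick 1: [PARSE:P1(v=15,ok=F), VALIDATE:-, TRANSFORM:-, EMIT:-] out:-; in:P1
Tick 2: [PARSE:P2(v=9,ok=F), VALIDATE:P1(v=15,ok=F), TRANSFORM:-, EMIT:-] out:-; in:P2
Tick 3: [PARSE:-, VALIDATE:P2(v=9,ok=F), TRANSFORM:P1(v=0,ok=F), EMIT:-] out:-; in:-
Tick 4: [PARSE:-, VALIDATE:-, TRANSFORM:P2(v=0,ok=F), EMIT:P1(v=0,ok=F)] out:-; in:-
Emitted by tick 4: []

Answer: 0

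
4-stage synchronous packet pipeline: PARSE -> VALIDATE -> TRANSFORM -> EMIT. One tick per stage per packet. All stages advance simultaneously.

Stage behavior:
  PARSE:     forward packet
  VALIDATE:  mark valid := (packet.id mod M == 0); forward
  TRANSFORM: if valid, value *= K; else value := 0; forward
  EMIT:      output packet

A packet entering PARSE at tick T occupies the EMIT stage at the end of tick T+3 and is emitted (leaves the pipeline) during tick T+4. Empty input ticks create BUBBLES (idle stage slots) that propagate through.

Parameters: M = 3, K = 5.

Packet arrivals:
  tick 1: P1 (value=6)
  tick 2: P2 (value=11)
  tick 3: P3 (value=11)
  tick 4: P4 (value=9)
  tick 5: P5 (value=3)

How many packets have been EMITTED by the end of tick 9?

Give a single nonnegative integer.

Answer: 5

Derivation:
Tick 1: [PARSE:P1(v=6,ok=F), VALIDATE:-, TRANSFORM:-, EMIT:-] out:-; in:P1
Tick 2: [PARSE:P2(v=11,ok=F), VALIDATE:P1(v=6,ok=F), TRANSFORM:-, EMIT:-] out:-; in:P2
Tick 3: [PARSE:P3(v=11,ok=F), VALIDATE:P2(v=11,ok=F), TRANSFORM:P1(v=0,ok=F), EMIT:-] out:-; in:P3
Tick 4: [PARSE:P4(v=9,ok=F), VALIDATE:P3(v=11,ok=T), TRANSFORM:P2(v=0,ok=F), EMIT:P1(v=0,ok=F)] out:-; in:P4
Tick 5: [PARSE:P5(v=3,ok=F), VALIDATE:P4(v=9,ok=F), TRANSFORM:P3(v=55,ok=T), EMIT:P2(v=0,ok=F)] out:P1(v=0); in:P5
Tick 6: [PARSE:-, VALIDATE:P5(v=3,ok=F), TRANSFORM:P4(v=0,ok=F), EMIT:P3(v=55,ok=T)] out:P2(v=0); in:-
Tick 7: [PARSE:-, VALIDATE:-, TRANSFORM:P5(v=0,ok=F), EMIT:P4(v=0,ok=F)] out:P3(v=55); in:-
Tick 8: [PARSE:-, VALIDATE:-, TRANSFORM:-, EMIT:P5(v=0,ok=F)] out:P4(v=0); in:-
Tick 9: [PARSE:-, VALIDATE:-, TRANSFORM:-, EMIT:-] out:P5(v=0); in:-
Emitted by tick 9: ['P1', 'P2', 'P3', 'P4', 'P5']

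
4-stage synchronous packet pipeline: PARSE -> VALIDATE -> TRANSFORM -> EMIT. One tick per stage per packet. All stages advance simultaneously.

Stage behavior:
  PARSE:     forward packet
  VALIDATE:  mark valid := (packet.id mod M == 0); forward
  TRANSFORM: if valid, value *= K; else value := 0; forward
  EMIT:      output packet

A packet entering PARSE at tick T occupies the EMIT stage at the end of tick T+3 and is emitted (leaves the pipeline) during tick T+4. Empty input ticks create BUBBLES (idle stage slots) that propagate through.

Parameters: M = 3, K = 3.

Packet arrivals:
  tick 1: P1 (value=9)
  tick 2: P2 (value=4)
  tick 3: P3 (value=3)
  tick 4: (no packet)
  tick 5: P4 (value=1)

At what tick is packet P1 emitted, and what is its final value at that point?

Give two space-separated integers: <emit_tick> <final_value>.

Tick 1: [PARSE:P1(v=9,ok=F), VALIDATE:-, TRANSFORM:-, EMIT:-] out:-; in:P1
Tick 2: [PARSE:P2(v=4,ok=F), VALIDATE:P1(v=9,ok=F), TRANSFORM:-, EMIT:-] out:-; in:P2
Tick 3: [PARSE:P3(v=3,ok=F), VALIDATE:P2(v=4,ok=F), TRANSFORM:P1(v=0,ok=F), EMIT:-] out:-; in:P3
Tick 4: [PARSE:-, VALIDATE:P3(v=3,ok=T), TRANSFORM:P2(v=0,ok=F), EMIT:P1(v=0,ok=F)] out:-; in:-
Tick 5: [PARSE:P4(v=1,ok=F), VALIDATE:-, TRANSFORM:P3(v=9,ok=T), EMIT:P2(v=0,ok=F)] out:P1(v=0); in:P4
Tick 6: [PARSE:-, VALIDATE:P4(v=1,ok=F), TRANSFORM:-, EMIT:P3(v=9,ok=T)] out:P2(v=0); in:-
Tick 7: [PARSE:-, VALIDATE:-, TRANSFORM:P4(v=0,ok=F), EMIT:-] out:P3(v=9); in:-
Tick 8: [PARSE:-, VALIDATE:-, TRANSFORM:-, EMIT:P4(v=0,ok=F)] out:-; in:-
Tick 9: [PARSE:-, VALIDATE:-, TRANSFORM:-, EMIT:-] out:P4(v=0); in:-
P1: arrives tick 1, valid=False (id=1, id%3=1), emit tick 5, final value 0

Answer: 5 0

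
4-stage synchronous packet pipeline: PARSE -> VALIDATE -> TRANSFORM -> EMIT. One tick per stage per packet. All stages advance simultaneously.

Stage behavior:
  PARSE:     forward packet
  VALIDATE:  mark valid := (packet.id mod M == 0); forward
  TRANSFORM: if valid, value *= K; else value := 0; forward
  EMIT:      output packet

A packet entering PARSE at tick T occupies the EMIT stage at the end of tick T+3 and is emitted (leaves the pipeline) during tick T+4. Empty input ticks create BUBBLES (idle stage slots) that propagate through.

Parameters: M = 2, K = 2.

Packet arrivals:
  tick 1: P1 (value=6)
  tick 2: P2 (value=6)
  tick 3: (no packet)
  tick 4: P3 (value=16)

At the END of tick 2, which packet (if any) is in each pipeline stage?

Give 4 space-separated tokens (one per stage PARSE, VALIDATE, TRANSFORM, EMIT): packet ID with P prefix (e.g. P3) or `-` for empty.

Answer: P2 P1 - -

Derivation:
Tick 1: [PARSE:P1(v=6,ok=F), VALIDATE:-, TRANSFORM:-, EMIT:-] out:-; in:P1
Tick 2: [PARSE:P2(v=6,ok=F), VALIDATE:P1(v=6,ok=F), TRANSFORM:-, EMIT:-] out:-; in:P2
At end of tick 2: ['P2', 'P1', '-', '-']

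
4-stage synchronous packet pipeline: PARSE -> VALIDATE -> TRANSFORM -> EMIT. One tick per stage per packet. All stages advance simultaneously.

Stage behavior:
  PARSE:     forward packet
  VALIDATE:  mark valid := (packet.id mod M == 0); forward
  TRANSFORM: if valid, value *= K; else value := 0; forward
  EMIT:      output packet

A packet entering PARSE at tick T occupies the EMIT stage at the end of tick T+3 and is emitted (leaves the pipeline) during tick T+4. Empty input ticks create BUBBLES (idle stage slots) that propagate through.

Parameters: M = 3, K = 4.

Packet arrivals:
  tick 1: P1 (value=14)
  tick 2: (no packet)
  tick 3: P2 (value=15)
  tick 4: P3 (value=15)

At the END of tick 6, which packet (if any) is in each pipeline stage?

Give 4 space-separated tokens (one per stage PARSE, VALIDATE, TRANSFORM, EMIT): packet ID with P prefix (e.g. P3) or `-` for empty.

Answer: - - P3 P2

Derivation:
Tick 1: [PARSE:P1(v=14,ok=F), VALIDATE:-, TRANSFORM:-, EMIT:-] out:-; in:P1
Tick 2: [PARSE:-, VALIDATE:P1(v=14,ok=F), TRANSFORM:-, EMIT:-] out:-; in:-
Tick 3: [PARSE:P2(v=15,ok=F), VALIDATE:-, TRANSFORM:P1(v=0,ok=F), EMIT:-] out:-; in:P2
Tick 4: [PARSE:P3(v=15,ok=F), VALIDATE:P2(v=15,ok=F), TRANSFORM:-, EMIT:P1(v=0,ok=F)] out:-; in:P3
Tick 5: [PARSE:-, VALIDATE:P3(v=15,ok=T), TRANSFORM:P2(v=0,ok=F), EMIT:-] out:P1(v=0); in:-
Tick 6: [PARSE:-, VALIDATE:-, TRANSFORM:P3(v=60,ok=T), EMIT:P2(v=0,ok=F)] out:-; in:-
At end of tick 6: ['-', '-', 'P3', 'P2']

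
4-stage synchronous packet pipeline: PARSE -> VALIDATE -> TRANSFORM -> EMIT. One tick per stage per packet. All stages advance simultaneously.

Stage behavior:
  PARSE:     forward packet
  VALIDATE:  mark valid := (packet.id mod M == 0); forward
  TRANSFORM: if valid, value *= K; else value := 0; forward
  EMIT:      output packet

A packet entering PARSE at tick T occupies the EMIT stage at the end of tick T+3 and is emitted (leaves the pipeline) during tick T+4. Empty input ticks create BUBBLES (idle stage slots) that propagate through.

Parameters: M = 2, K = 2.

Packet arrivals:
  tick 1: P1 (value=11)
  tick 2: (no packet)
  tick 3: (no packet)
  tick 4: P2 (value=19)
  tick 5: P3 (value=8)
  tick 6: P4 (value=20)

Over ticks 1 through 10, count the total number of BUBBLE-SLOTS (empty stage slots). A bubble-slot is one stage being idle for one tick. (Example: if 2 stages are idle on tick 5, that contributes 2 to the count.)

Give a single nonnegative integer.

Answer: 24

Derivation:
Tick 1: [PARSE:P1(v=11,ok=F), VALIDATE:-, TRANSFORM:-, EMIT:-] out:-; bubbles=3
Tick 2: [PARSE:-, VALIDATE:P1(v=11,ok=F), TRANSFORM:-, EMIT:-] out:-; bubbles=3
Tick 3: [PARSE:-, VALIDATE:-, TRANSFORM:P1(v=0,ok=F), EMIT:-] out:-; bubbles=3
Tick 4: [PARSE:P2(v=19,ok=F), VALIDATE:-, TRANSFORM:-, EMIT:P1(v=0,ok=F)] out:-; bubbles=2
Tick 5: [PARSE:P3(v=8,ok=F), VALIDATE:P2(v=19,ok=T), TRANSFORM:-, EMIT:-] out:P1(v=0); bubbles=2
Tick 6: [PARSE:P4(v=20,ok=F), VALIDATE:P3(v=8,ok=F), TRANSFORM:P2(v=38,ok=T), EMIT:-] out:-; bubbles=1
Tick 7: [PARSE:-, VALIDATE:P4(v=20,ok=T), TRANSFORM:P3(v=0,ok=F), EMIT:P2(v=38,ok=T)] out:-; bubbles=1
Tick 8: [PARSE:-, VALIDATE:-, TRANSFORM:P4(v=40,ok=T), EMIT:P3(v=0,ok=F)] out:P2(v=38); bubbles=2
Tick 9: [PARSE:-, VALIDATE:-, TRANSFORM:-, EMIT:P4(v=40,ok=T)] out:P3(v=0); bubbles=3
Tick 10: [PARSE:-, VALIDATE:-, TRANSFORM:-, EMIT:-] out:P4(v=40); bubbles=4
Total bubble-slots: 24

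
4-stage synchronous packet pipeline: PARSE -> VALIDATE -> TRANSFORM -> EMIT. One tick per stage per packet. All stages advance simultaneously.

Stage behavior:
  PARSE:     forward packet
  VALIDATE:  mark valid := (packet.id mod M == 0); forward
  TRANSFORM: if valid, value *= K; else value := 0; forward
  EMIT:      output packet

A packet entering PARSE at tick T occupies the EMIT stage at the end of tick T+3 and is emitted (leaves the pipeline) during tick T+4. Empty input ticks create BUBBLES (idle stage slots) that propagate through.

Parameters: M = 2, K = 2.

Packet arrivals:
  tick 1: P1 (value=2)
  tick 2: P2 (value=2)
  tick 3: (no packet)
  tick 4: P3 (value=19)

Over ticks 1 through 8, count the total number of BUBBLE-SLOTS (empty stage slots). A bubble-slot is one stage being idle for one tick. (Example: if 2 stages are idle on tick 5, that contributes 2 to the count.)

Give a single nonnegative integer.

Tick 1: [PARSE:P1(v=2,ok=F), VALIDATE:-, TRANSFORM:-, EMIT:-] out:-; bubbles=3
Tick 2: [PARSE:P2(v=2,ok=F), VALIDATE:P1(v=2,ok=F), TRANSFORM:-, EMIT:-] out:-; bubbles=2
Tick 3: [PARSE:-, VALIDATE:P2(v=2,ok=T), TRANSFORM:P1(v=0,ok=F), EMIT:-] out:-; bubbles=2
Tick 4: [PARSE:P3(v=19,ok=F), VALIDATE:-, TRANSFORM:P2(v=4,ok=T), EMIT:P1(v=0,ok=F)] out:-; bubbles=1
Tick 5: [PARSE:-, VALIDATE:P3(v=19,ok=F), TRANSFORM:-, EMIT:P2(v=4,ok=T)] out:P1(v=0); bubbles=2
Tick 6: [PARSE:-, VALIDATE:-, TRANSFORM:P3(v=0,ok=F), EMIT:-] out:P2(v=4); bubbles=3
Tick 7: [PARSE:-, VALIDATE:-, TRANSFORM:-, EMIT:P3(v=0,ok=F)] out:-; bubbles=3
Tick 8: [PARSE:-, VALIDATE:-, TRANSFORM:-, EMIT:-] out:P3(v=0); bubbles=4
Total bubble-slots: 20

Answer: 20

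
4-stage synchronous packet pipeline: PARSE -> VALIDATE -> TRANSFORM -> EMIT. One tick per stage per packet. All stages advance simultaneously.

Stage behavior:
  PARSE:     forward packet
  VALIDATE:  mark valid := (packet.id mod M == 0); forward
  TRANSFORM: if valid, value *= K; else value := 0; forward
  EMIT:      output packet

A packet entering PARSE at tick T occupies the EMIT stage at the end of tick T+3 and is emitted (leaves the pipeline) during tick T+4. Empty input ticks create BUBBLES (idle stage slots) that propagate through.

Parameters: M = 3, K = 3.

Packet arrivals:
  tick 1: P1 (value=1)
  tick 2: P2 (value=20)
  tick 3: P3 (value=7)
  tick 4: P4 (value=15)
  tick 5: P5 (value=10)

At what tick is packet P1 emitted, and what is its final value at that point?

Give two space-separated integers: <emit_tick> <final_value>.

Answer: 5 0

Derivation:
Tick 1: [PARSE:P1(v=1,ok=F), VALIDATE:-, TRANSFORM:-, EMIT:-] out:-; in:P1
Tick 2: [PARSE:P2(v=20,ok=F), VALIDATE:P1(v=1,ok=F), TRANSFORM:-, EMIT:-] out:-; in:P2
Tick 3: [PARSE:P3(v=7,ok=F), VALIDATE:P2(v=20,ok=F), TRANSFORM:P1(v=0,ok=F), EMIT:-] out:-; in:P3
Tick 4: [PARSE:P4(v=15,ok=F), VALIDATE:P3(v=7,ok=T), TRANSFORM:P2(v=0,ok=F), EMIT:P1(v=0,ok=F)] out:-; in:P4
Tick 5: [PARSE:P5(v=10,ok=F), VALIDATE:P4(v=15,ok=F), TRANSFORM:P3(v=21,ok=T), EMIT:P2(v=0,ok=F)] out:P1(v=0); in:P5
Tick 6: [PARSE:-, VALIDATE:P5(v=10,ok=F), TRANSFORM:P4(v=0,ok=F), EMIT:P3(v=21,ok=T)] out:P2(v=0); in:-
Tick 7: [PARSE:-, VALIDATE:-, TRANSFORM:P5(v=0,ok=F), EMIT:P4(v=0,ok=F)] out:P3(v=21); in:-
Tick 8: [PARSE:-, VALIDATE:-, TRANSFORM:-, EMIT:P5(v=0,ok=F)] out:P4(v=0); in:-
Tick 9: [PARSE:-, VALIDATE:-, TRANSFORM:-, EMIT:-] out:P5(v=0); in:-
P1: arrives tick 1, valid=False (id=1, id%3=1), emit tick 5, final value 0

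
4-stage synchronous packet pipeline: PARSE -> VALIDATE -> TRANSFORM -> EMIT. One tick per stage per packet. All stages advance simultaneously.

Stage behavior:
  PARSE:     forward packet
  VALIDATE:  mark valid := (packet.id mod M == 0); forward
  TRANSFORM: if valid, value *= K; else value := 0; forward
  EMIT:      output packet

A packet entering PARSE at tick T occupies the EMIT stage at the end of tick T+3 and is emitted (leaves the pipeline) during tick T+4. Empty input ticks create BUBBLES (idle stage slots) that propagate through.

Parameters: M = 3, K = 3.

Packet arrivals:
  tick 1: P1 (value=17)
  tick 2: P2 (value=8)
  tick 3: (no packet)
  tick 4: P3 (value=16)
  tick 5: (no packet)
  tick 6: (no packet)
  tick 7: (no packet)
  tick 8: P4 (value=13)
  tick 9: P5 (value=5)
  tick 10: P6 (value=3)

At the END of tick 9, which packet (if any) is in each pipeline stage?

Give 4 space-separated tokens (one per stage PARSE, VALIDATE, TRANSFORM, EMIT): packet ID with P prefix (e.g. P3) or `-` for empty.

Tick 1: [PARSE:P1(v=17,ok=F), VALIDATE:-, TRANSFORM:-, EMIT:-] out:-; in:P1
Tick 2: [PARSE:P2(v=8,ok=F), VALIDATE:P1(v=17,ok=F), TRANSFORM:-, EMIT:-] out:-; in:P2
Tick 3: [PARSE:-, VALIDATE:P2(v=8,ok=F), TRANSFORM:P1(v=0,ok=F), EMIT:-] out:-; in:-
Tick 4: [PARSE:P3(v=16,ok=F), VALIDATE:-, TRANSFORM:P2(v=0,ok=F), EMIT:P1(v=0,ok=F)] out:-; in:P3
Tick 5: [PARSE:-, VALIDATE:P3(v=16,ok=T), TRANSFORM:-, EMIT:P2(v=0,ok=F)] out:P1(v=0); in:-
Tick 6: [PARSE:-, VALIDATE:-, TRANSFORM:P3(v=48,ok=T), EMIT:-] out:P2(v=0); in:-
Tick 7: [PARSE:-, VALIDATE:-, TRANSFORM:-, EMIT:P3(v=48,ok=T)] out:-; in:-
Tick 8: [PARSE:P4(v=13,ok=F), VALIDATE:-, TRANSFORM:-, EMIT:-] out:P3(v=48); in:P4
Tick 9: [PARSE:P5(v=5,ok=F), VALIDATE:P4(v=13,ok=F), TRANSFORM:-, EMIT:-] out:-; in:P5
At end of tick 9: ['P5', 'P4', '-', '-']

Answer: P5 P4 - -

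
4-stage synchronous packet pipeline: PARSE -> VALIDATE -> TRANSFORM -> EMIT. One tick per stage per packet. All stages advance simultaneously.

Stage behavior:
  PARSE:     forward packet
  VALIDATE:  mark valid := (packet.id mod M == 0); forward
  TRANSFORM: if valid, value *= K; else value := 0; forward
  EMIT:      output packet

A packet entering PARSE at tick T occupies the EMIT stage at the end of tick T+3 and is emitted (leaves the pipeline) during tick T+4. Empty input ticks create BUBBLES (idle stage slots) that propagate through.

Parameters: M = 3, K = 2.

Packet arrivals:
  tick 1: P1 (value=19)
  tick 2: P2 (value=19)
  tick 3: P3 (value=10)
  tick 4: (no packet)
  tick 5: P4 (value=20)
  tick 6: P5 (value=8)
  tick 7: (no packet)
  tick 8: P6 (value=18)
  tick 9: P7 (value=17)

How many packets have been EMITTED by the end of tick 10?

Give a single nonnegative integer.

Tick 1: [PARSE:P1(v=19,ok=F), VALIDATE:-, TRANSFORM:-, EMIT:-] out:-; in:P1
Tick 2: [PARSE:P2(v=19,ok=F), VALIDATE:P1(v=19,ok=F), TRANSFORM:-, EMIT:-] out:-; in:P2
Tick 3: [PARSE:P3(v=10,ok=F), VALIDATE:P2(v=19,ok=F), TRANSFORM:P1(v=0,ok=F), EMIT:-] out:-; in:P3
Tick 4: [PARSE:-, VALIDATE:P3(v=10,ok=T), TRANSFORM:P2(v=0,ok=F), EMIT:P1(v=0,ok=F)] out:-; in:-
Tick 5: [PARSE:P4(v=20,ok=F), VALIDATE:-, TRANSFORM:P3(v=20,ok=T), EMIT:P2(v=0,ok=F)] out:P1(v=0); in:P4
Tick 6: [PARSE:P5(v=8,ok=F), VALIDATE:P4(v=20,ok=F), TRANSFORM:-, EMIT:P3(v=20,ok=T)] out:P2(v=0); in:P5
Tick 7: [PARSE:-, VALIDATE:P5(v=8,ok=F), TRANSFORM:P4(v=0,ok=F), EMIT:-] out:P3(v=20); in:-
Tick 8: [PARSE:P6(v=18,ok=F), VALIDATE:-, TRANSFORM:P5(v=0,ok=F), EMIT:P4(v=0,ok=F)] out:-; in:P6
Tick 9: [PARSE:P7(v=17,ok=F), VALIDATE:P6(v=18,ok=T), TRANSFORM:-, EMIT:P5(v=0,ok=F)] out:P4(v=0); in:P7
Tick 10: [PARSE:-, VALIDATE:P7(v=17,ok=F), TRANSFORM:P6(v=36,ok=T), EMIT:-] out:P5(v=0); in:-
Emitted by tick 10: ['P1', 'P2', 'P3', 'P4', 'P5']

Answer: 5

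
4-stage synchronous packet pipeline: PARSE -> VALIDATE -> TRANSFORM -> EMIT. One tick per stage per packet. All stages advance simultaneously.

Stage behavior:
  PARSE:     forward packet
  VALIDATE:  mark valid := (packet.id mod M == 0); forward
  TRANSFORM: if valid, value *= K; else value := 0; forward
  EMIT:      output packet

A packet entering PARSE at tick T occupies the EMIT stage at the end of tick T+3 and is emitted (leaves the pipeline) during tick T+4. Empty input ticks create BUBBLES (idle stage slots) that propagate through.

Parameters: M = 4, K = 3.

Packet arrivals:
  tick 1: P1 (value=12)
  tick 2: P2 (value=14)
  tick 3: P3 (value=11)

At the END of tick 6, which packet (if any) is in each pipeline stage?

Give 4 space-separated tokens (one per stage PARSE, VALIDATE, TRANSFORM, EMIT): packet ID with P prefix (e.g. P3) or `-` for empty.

Answer: - - - P3

Derivation:
Tick 1: [PARSE:P1(v=12,ok=F), VALIDATE:-, TRANSFORM:-, EMIT:-] out:-; in:P1
Tick 2: [PARSE:P2(v=14,ok=F), VALIDATE:P1(v=12,ok=F), TRANSFORM:-, EMIT:-] out:-; in:P2
Tick 3: [PARSE:P3(v=11,ok=F), VALIDATE:P2(v=14,ok=F), TRANSFORM:P1(v=0,ok=F), EMIT:-] out:-; in:P3
Tick 4: [PARSE:-, VALIDATE:P3(v=11,ok=F), TRANSFORM:P2(v=0,ok=F), EMIT:P1(v=0,ok=F)] out:-; in:-
Tick 5: [PARSE:-, VALIDATE:-, TRANSFORM:P3(v=0,ok=F), EMIT:P2(v=0,ok=F)] out:P1(v=0); in:-
Tick 6: [PARSE:-, VALIDATE:-, TRANSFORM:-, EMIT:P3(v=0,ok=F)] out:P2(v=0); in:-
At end of tick 6: ['-', '-', '-', 'P3']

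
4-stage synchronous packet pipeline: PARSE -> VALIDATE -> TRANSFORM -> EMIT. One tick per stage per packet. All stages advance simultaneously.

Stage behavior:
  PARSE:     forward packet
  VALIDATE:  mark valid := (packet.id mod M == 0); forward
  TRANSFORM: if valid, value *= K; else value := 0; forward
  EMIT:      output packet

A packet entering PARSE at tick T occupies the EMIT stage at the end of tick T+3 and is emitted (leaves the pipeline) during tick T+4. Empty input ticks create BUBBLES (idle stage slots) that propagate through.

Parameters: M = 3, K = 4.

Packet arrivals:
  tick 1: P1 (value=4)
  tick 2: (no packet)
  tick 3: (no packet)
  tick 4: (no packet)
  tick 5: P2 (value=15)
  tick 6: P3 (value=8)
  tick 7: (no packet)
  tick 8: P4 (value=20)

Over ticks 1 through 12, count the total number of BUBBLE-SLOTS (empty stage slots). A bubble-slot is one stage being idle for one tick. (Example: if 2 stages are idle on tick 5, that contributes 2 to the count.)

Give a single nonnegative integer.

Tick 1: [PARSE:P1(v=4,ok=F), VALIDATE:-, TRANSFORM:-, EMIT:-] out:-; bubbles=3
Tick 2: [PARSE:-, VALIDATE:P1(v=4,ok=F), TRANSFORM:-, EMIT:-] out:-; bubbles=3
Tick 3: [PARSE:-, VALIDATE:-, TRANSFORM:P1(v=0,ok=F), EMIT:-] out:-; bubbles=3
Tick 4: [PARSE:-, VALIDATE:-, TRANSFORM:-, EMIT:P1(v=0,ok=F)] out:-; bubbles=3
Tick 5: [PARSE:P2(v=15,ok=F), VALIDATE:-, TRANSFORM:-, EMIT:-] out:P1(v=0); bubbles=3
Tick 6: [PARSE:P3(v=8,ok=F), VALIDATE:P2(v=15,ok=F), TRANSFORM:-, EMIT:-] out:-; bubbles=2
Tick 7: [PARSE:-, VALIDATE:P3(v=8,ok=T), TRANSFORM:P2(v=0,ok=F), EMIT:-] out:-; bubbles=2
Tick 8: [PARSE:P4(v=20,ok=F), VALIDATE:-, TRANSFORM:P3(v=32,ok=T), EMIT:P2(v=0,ok=F)] out:-; bubbles=1
Tick 9: [PARSE:-, VALIDATE:P4(v=20,ok=F), TRANSFORM:-, EMIT:P3(v=32,ok=T)] out:P2(v=0); bubbles=2
Tick 10: [PARSE:-, VALIDATE:-, TRANSFORM:P4(v=0,ok=F), EMIT:-] out:P3(v=32); bubbles=3
Tick 11: [PARSE:-, VALIDATE:-, TRANSFORM:-, EMIT:P4(v=0,ok=F)] out:-; bubbles=3
Tick 12: [PARSE:-, VALIDATE:-, TRANSFORM:-, EMIT:-] out:P4(v=0); bubbles=4
Total bubble-slots: 32

Answer: 32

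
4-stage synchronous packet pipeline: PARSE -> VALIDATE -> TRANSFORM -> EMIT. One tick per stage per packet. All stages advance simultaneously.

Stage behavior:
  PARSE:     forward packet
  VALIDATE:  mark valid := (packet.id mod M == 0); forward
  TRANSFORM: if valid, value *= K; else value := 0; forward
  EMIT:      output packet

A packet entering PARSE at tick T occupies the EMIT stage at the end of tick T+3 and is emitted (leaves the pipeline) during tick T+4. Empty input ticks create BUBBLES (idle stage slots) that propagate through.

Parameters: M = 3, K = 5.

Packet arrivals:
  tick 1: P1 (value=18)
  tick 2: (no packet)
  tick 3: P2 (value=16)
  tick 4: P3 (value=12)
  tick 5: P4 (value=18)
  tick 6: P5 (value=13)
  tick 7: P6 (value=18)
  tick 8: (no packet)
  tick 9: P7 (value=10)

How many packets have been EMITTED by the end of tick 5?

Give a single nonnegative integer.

Answer: 1

Derivation:
Tick 1: [PARSE:P1(v=18,ok=F), VALIDATE:-, TRANSFORM:-, EMIT:-] out:-; in:P1
Tick 2: [PARSE:-, VALIDATE:P1(v=18,ok=F), TRANSFORM:-, EMIT:-] out:-; in:-
Tick 3: [PARSE:P2(v=16,ok=F), VALIDATE:-, TRANSFORM:P1(v=0,ok=F), EMIT:-] out:-; in:P2
Tick 4: [PARSE:P3(v=12,ok=F), VALIDATE:P2(v=16,ok=F), TRANSFORM:-, EMIT:P1(v=0,ok=F)] out:-; in:P3
Tick 5: [PARSE:P4(v=18,ok=F), VALIDATE:P3(v=12,ok=T), TRANSFORM:P2(v=0,ok=F), EMIT:-] out:P1(v=0); in:P4
Emitted by tick 5: ['P1']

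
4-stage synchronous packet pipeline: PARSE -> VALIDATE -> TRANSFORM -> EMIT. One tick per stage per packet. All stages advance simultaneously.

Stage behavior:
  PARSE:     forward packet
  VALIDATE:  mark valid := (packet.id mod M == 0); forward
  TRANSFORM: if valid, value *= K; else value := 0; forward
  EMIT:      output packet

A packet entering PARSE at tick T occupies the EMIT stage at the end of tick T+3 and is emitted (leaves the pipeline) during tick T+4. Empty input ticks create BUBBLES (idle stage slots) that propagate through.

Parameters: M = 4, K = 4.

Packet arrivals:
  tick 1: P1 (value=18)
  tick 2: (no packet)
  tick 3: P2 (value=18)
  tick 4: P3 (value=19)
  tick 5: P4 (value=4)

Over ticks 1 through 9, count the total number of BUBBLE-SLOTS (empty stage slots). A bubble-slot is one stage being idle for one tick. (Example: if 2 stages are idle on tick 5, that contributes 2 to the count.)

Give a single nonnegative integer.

Tick 1: [PARSE:P1(v=18,ok=F), VALIDATE:-, TRANSFORM:-, EMIT:-] out:-; bubbles=3
Tick 2: [PARSE:-, VALIDATE:P1(v=18,ok=F), TRANSFORM:-, EMIT:-] out:-; bubbles=3
Tick 3: [PARSE:P2(v=18,ok=F), VALIDATE:-, TRANSFORM:P1(v=0,ok=F), EMIT:-] out:-; bubbles=2
Tick 4: [PARSE:P3(v=19,ok=F), VALIDATE:P2(v=18,ok=F), TRANSFORM:-, EMIT:P1(v=0,ok=F)] out:-; bubbles=1
Tick 5: [PARSE:P4(v=4,ok=F), VALIDATE:P3(v=19,ok=F), TRANSFORM:P2(v=0,ok=F), EMIT:-] out:P1(v=0); bubbles=1
Tick 6: [PARSE:-, VALIDATE:P4(v=4,ok=T), TRANSFORM:P3(v=0,ok=F), EMIT:P2(v=0,ok=F)] out:-; bubbles=1
Tick 7: [PARSE:-, VALIDATE:-, TRANSFORM:P4(v=16,ok=T), EMIT:P3(v=0,ok=F)] out:P2(v=0); bubbles=2
Tick 8: [PARSE:-, VALIDATE:-, TRANSFORM:-, EMIT:P4(v=16,ok=T)] out:P3(v=0); bubbles=3
Tick 9: [PARSE:-, VALIDATE:-, TRANSFORM:-, EMIT:-] out:P4(v=16); bubbles=4
Total bubble-slots: 20

Answer: 20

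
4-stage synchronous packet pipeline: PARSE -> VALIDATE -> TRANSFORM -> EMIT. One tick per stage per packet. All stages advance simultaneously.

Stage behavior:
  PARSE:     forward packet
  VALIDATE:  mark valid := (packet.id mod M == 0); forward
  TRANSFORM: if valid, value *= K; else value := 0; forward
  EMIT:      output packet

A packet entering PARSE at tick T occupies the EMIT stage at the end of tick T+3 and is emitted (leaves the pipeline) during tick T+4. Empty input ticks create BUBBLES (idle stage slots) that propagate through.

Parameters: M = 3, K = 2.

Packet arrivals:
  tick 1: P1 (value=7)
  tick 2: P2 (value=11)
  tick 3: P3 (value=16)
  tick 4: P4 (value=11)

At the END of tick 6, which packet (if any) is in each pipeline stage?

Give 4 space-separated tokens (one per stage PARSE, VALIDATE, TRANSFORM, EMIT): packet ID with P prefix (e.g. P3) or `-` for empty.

Answer: - - P4 P3

Derivation:
Tick 1: [PARSE:P1(v=7,ok=F), VALIDATE:-, TRANSFORM:-, EMIT:-] out:-; in:P1
Tick 2: [PARSE:P2(v=11,ok=F), VALIDATE:P1(v=7,ok=F), TRANSFORM:-, EMIT:-] out:-; in:P2
Tick 3: [PARSE:P3(v=16,ok=F), VALIDATE:P2(v=11,ok=F), TRANSFORM:P1(v=0,ok=F), EMIT:-] out:-; in:P3
Tick 4: [PARSE:P4(v=11,ok=F), VALIDATE:P3(v=16,ok=T), TRANSFORM:P2(v=0,ok=F), EMIT:P1(v=0,ok=F)] out:-; in:P4
Tick 5: [PARSE:-, VALIDATE:P4(v=11,ok=F), TRANSFORM:P3(v=32,ok=T), EMIT:P2(v=0,ok=F)] out:P1(v=0); in:-
Tick 6: [PARSE:-, VALIDATE:-, TRANSFORM:P4(v=0,ok=F), EMIT:P3(v=32,ok=T)] out:P2(v=0); in:-
At end of tick 6: ['-', '-', 'P4', 'P3']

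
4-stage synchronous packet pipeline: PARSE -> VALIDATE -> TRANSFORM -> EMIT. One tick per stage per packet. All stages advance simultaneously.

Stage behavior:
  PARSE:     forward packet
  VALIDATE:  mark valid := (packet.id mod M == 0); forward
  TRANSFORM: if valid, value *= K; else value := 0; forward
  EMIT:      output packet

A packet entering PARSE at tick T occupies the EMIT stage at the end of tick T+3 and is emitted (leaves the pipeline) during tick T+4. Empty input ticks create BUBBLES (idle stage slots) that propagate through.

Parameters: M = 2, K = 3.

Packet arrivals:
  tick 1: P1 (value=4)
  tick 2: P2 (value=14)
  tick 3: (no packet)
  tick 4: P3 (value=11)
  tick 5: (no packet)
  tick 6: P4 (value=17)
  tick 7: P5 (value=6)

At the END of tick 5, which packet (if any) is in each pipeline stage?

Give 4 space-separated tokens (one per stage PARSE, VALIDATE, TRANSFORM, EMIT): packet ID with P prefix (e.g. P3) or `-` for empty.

Tick 1: [PARSE:P1(v=4,ok=F), VALIDATE:-, TRANSFORM:-, EMIT:-] out:-; in:P1
Tick 2: [PARSE:P2(v=14,ok=F), VALIDATE:P1(v=4,ok=F), TRANSFORM:-, EMIT:-] out:-; in:P2
Tick 3: [PARSE:-, VALIDATE:P2(v=14,ok=T), TRANSFORM:P1(v=0,ok=F), EMIT:-] out:-; in:-
Tick 4: [PARSE:P3(v=11,ok=F), VALIDATE:-, TRANSFORM:P2(v=42,ok=T), EMIT:P1(v=0,ok=F)] out:-; in:P3
Tick 5: [PARSE:-, VALIDATE:P3(v=11,ok=F), TRANSFORM:-, EMIT:P2(v=42,ok=T)] out:P1(v=0); in:-
At end of tick 5: ['-', 'P3', '-', 'P2']

Answer: - P3 - P2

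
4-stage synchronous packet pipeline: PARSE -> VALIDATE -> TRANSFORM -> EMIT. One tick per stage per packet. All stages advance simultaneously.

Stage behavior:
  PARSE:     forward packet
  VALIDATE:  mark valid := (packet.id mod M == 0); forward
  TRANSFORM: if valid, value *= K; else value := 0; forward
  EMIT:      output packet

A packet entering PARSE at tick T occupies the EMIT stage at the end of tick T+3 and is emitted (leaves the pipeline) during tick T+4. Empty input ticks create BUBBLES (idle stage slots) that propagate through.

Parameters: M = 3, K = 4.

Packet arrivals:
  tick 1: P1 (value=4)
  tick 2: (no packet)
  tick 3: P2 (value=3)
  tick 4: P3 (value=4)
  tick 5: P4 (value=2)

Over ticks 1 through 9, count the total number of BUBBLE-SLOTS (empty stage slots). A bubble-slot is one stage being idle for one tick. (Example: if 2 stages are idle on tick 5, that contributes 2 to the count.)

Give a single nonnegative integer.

Answer: 20

Derivation:
Tick 1: [PARSE:P1(v=4,ok=F), VALIDATE:-, TRANSFORM:-, EMIT:-] out:-; bubbles=3
Tick 2: [PARSE:-, VALIDATE:P1(v=4,ok=F), TRANSFORM:-, EMIT:-] out:-; bubbles=3
Tick 3: [PARSE:P2(v=3,ok=F), VALIDATE:-, TRANSFORM:P1(v=0,ok=F), EMIT:-] out:-; bubbles=2
Tick 4: [PARSE:P3(v=4,ok=F), VALIDATE:P2(v=3,ok=F), TRANSFORM:-, EMIT:P1(v=0,ok=F)] out:-; bubbles=1
Tick 5: [PARSE:P4(v=2,ok=F), VALIDATE:P3(v=4,ok=T), TRANSFORM:P2(v=0,ok=F), EMIT:-] out:P1(v=0); bubbles=1
Tick 6: [PARSE:-, VALIDATE:P4(v=2,ok=F), TRANSFORM:P3(v=16,ok=T), EMIT:P2(v=0,ok=F)] out:-; bubbles=1
Tick 7: [PARSE:-, VALIDATE:-, TRANSFORM:P4(v=0,ok=F), EMIT:P3(v=16,ok=T)] out:P2(v=0); bubbles=2
Tick 8: [PARSE:-, VALIDATE:-, TRANSFORM:-, EMIT:P4(v=0,ok=F)] out:P3(v=16); bubbles=3
Tick 9: [PARSE:-, VALIDATE:-, TRANSFORM:-, EMIT:-] out:P4(v=0); bubbles=4
Total bubble-slots: 20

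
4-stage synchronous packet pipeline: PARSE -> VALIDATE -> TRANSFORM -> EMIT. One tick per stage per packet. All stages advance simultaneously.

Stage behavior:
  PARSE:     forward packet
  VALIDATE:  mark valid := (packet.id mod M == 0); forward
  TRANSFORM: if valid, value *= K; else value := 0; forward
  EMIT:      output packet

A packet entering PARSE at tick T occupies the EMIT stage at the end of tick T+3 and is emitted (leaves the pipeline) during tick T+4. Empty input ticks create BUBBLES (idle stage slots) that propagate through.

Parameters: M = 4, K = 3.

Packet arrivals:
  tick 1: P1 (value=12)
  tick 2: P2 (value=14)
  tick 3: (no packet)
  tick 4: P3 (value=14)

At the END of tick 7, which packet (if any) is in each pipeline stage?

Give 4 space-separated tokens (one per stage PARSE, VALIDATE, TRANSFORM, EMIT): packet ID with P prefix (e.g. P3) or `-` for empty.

Tick 1: [PARSE:P1(v=12,ok=F), VALIDATE:-, TRANSFORM:-, EMIT:-] out:-; in:P1
Tick 2: [PARSE:P2(v=14,ok=F), VALIDATE:P1(v=12,ok=F), TRANSFORM:-, EMIT:-] out:-; in:P2
Tick 3: [PARSE:-, VALIDATE:P2(v=14,ok=F), TRANSFORM:P1(v=0,ok=F), EMIT:-] out:-; in:-
Tick 4: [PARSE:P3(v=14,ok=F), VALIDATE:-, TRANSFORM:P2(v=0,ok=F), EMIT:P1(v=0,ok=F)] out:-; in:P3
Tick 5: [PARSE:-, VALIDATE:P3(v=14,ok=F), TRANSFORM:-, EMIT:P2(v=0,ok=F)] out:P1(v=0); in:-
Tick 6: [PARSE:-, VALIDATE:-, TRANSFORM:P3(v=0,ok=F), EMIT:-] out:P2(v=0); in:-
Tick 7: [PARSE:-, VALIDATE:-, TRANSFORM:-, EMIT:P3(v=0,ok=F)] out:-; in:-
At end of tick 7: ['-', '-', '-', 'P3']

Answer: - - - P3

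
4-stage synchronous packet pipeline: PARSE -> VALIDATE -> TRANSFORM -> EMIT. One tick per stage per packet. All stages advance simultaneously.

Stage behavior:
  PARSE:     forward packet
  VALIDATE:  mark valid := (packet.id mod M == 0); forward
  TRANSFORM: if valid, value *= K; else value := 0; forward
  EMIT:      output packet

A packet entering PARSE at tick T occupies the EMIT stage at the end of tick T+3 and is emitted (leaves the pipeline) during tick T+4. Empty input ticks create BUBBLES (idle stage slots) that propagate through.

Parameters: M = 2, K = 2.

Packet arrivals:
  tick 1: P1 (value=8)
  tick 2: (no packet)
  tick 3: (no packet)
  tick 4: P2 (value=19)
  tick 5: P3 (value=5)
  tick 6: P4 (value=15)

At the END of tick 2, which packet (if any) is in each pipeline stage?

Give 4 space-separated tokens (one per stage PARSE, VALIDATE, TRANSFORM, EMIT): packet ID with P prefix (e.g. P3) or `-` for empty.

Answer: - P1 - -

Derivation:
Tick 1: [PARSE:P1(v=8,ok=F), VALIDATE:-, TRANSFORM:-, EMIT:-] out:-; in:P1
Tick 2: [PARSE:-, VALIDATE:P1(v=8,ok=F), TRANSFORM:-, EMIT:-] out:-; in:-
At end of tick 2: ['-', 'P1', '-', '-']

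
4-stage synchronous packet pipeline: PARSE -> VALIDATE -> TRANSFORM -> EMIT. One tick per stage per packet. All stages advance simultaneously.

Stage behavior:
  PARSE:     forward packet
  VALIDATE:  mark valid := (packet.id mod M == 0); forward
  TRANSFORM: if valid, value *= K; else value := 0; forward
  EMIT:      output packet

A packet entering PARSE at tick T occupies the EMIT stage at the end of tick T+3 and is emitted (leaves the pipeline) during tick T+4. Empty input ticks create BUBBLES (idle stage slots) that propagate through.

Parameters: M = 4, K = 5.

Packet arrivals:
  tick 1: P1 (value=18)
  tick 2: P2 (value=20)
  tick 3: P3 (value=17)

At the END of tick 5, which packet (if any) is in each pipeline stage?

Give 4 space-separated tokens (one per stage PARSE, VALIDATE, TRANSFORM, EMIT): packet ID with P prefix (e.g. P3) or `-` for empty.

Answer: - - P3 P2

Derivation:
Tick 1: [PARSE:P1(v=18,ok=F), VALIDATE:-, TRANSFORM:-, EMIT:-] out:-; in:P1
Tick 2: [PARSE:P2(v=20,ok=F), VALIDATE:P1(v=18,ok=F), TRANSFORM:-, EMIT:-] out:-; in:P2
Tick 3: [PARSE:P3(v=17,ok=F), VALIDATE:P2(v=20,ok=F), TRANSFORM:P1(v=0,ok=F), EMIT:-] out:-; in:P3
Tick 4: [PARSE:-, VALIDATE:P3(v=17,ok=F), TRANSFORM:P2(v=0,ok=F), EMIT:P1(v=0,ok=F)] out:-; in:-
Tick 5: [PARSE:-, VALIDATE:-, TRANSFORM:P3(v=0,ok=F), EMIT:P2(v=0,ok=F)] out:P1(v=0); in:-
At end of tick 5: ['-', '-', 'P3', 'P2']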